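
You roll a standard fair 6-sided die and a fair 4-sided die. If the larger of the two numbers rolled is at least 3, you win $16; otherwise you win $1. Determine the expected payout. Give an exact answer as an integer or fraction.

27/2 dollars

E[payout] = (1/6)·1 + (5/6)·16 = 27/2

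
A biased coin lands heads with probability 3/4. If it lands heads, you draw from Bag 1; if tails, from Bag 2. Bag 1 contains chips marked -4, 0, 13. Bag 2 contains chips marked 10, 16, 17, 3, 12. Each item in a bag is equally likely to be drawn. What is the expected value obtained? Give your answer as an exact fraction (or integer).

E[X | Bag 1] = (-4 + 0 + 13)/3 = 3
E[X | Bag 2] = (10 + 16 + 17 + 3 + 12)/5 = 58/5
E[X] = (3/4)·3 + (1/4)·58/5 = 103/20

103/20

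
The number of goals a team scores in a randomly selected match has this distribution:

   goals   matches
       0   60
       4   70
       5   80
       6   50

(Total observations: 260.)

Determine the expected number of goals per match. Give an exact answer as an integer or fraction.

Total = 260, so P(goals=0) = 60/260, etc.
E[X] = (3/13)·0 + (7/26)·4 + (4/13)·5 + (5/26)·6
     = 49/13

49/13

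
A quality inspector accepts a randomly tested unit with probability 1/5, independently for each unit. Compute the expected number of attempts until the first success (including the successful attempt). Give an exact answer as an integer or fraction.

For a geometric distribution, E[trials] = 1/p = 1/(1/5) = 5.

5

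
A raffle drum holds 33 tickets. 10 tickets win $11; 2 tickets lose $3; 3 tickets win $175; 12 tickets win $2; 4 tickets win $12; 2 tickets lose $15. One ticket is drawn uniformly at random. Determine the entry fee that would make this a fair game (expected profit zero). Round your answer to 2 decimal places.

$20.33

E[payout] = (10/33)·11 + (2/33)·(-3) + (3/33)·175 + (12/33)·2 + (4/33)·12 + (2/33)·(-15) = 61/3
Fair fee = E[payout] = 61/3 ≈ $20.33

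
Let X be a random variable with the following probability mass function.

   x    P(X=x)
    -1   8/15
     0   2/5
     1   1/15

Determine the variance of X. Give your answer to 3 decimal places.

E[X] = (8/15)·(-1) + (2/5)·0 + (1/15)·1 = -7/15
E[X²] = (8/15)·1 + (2/5)·0 + (1/15)·1 = 3/5
Var(X) = 3/5 − (-7/15)² = 86/225 ≈ 0.382

0.382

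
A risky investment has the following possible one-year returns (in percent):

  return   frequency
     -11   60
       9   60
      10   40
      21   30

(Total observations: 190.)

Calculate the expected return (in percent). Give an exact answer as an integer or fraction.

Total = 190, so P(return=-11) = 60/190, etc.
E[X] = (6/19)·(-11) + (6/19)·9 + (4/19)·10 + (3/19)·21
     = 91/19

91/19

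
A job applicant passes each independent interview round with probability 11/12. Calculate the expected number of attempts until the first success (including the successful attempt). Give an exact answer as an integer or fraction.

For a geometric distribution, E[trials] = 1/p = 1/(11/12) = 12/11.

12/11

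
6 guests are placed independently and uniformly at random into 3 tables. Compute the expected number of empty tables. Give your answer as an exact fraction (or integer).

Let Xⱼ=1 if table j is empty. P(Xⱼ=1) = ((3-1)/3)^6 = 64/729.
By linearity, E[#empty] = 3·64/729 = 64/243.

64/243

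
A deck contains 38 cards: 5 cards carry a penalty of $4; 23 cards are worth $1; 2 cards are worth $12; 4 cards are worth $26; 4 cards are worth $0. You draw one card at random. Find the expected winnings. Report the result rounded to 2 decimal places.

E[payout] = (5/38)·(-4) + (23/38)·1 + (2/38)·12 + (4/38)·26 + (4/38)·0 = 131/38
≈ $3.45

$3.45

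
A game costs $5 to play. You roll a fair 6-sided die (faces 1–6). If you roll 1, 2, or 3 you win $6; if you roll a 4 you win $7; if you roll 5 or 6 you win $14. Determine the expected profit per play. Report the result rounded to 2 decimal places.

$3.83

E[payout] = (1/2)·6 + (1/6)·7 + (1/3)·14 = 53/6
Expected profit = 53/6 − 5 = 23/6 ≈ $3.83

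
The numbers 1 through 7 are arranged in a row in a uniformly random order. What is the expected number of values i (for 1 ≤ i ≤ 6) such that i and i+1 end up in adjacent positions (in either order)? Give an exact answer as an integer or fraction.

For each i ∈ {1,…,6}, let Xᵢ = 1 if i and i+1 are adjacent. P(Xᵢ=1) = 2·(7−1)!/7! = 2/7.
By linearity, E[ΣXᵢ] = (6)·(2/7) = 12/7.

12/7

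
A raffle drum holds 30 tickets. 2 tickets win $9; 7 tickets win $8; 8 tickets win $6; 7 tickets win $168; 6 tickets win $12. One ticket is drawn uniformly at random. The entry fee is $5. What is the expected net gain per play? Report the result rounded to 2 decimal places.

E[payout] = (2/30)·9 + (7/30)·8 + (8/30)·6 + (7/30)·168 + (6/30)·12 = 137/3
Expected profit = 137/3 − 5 = 122/3 ≈ $40.67

$40.67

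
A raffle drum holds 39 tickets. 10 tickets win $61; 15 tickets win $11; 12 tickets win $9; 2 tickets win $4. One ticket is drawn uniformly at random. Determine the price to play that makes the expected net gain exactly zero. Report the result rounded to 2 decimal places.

$22.85

E[payout] = (10/39)·61 + (15/39)·11 + (12/39)·9 + (2/39)·4 = 297/13
Fair fee = E[payout] = 297/13 ≈ $22.85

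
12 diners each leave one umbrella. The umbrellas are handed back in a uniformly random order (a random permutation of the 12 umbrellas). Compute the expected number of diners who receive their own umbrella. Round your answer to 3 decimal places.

Let Xᵢ = 1 if person i gets their own umbrella. For each i, P(Xᵢ=1) = 1/12.
By linearity of expectation, E[X₁+…+X_12] = 12·(1/12) = 1.
≈ 1.000

1.000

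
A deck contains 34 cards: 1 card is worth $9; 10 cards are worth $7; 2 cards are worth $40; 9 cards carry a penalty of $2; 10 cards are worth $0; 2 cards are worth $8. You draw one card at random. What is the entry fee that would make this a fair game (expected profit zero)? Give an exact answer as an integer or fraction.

157/34 dollars

E[payout] = (1/34)·9 + (10/34)·7 + (2/34)·40 + (9/34)·(-2) + (10/34)·0 + (2/34)·8 = 157/34
Fair fee = E[payout] = 157/34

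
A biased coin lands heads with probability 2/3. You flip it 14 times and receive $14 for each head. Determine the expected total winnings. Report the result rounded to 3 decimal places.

E[#heads] = 14·2/3 = 28/3 (linearity over flips).
E[winnings] = 14·28/3 = 392/3.
≈ 130.667

$130.667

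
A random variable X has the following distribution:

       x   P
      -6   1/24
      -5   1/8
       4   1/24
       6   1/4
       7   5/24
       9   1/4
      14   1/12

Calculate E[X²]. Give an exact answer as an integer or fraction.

E[X²] = (1/24)·36 + (1/8)·25 + (1/24)·16 + (1/4)·36 + (5/24)·49 + (1/4)·81 + (1/12)·196
     = 733/12

733/12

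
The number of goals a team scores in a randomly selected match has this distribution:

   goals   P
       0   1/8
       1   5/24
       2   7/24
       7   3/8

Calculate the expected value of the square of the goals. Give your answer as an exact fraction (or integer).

E[X²] = (1/8)·0 + (5/24)·1 + (7/24)·4 + (3/8)·49
     = 79/4

79/4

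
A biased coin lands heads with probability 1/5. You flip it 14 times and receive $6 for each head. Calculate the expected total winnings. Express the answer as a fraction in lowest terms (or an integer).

84/5 dollars

E[#heads] = 14·1/5 = 14/5 (linearity over flips).
E[winnings] = 6·14/5 = 84/5.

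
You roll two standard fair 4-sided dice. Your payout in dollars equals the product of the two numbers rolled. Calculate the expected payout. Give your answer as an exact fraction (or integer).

Distribution of the product of the two numbers rolled: 1 w.p. 1/16, 2 w.p. 1/8, 3 w.p. 1/8, 4 w.p. 3/16, 6 w.p. 1/8, 8 w.p. 1/8, …
E[payout] = (1/16)·1 + (1/8)·2 + (1/8)·3 + (3/16)·4 + (1/8)·6 + (1/8)·8 + (1/16)·9 + (1/8)·12 + (1/16)·16 = 25/4

25/4 dollars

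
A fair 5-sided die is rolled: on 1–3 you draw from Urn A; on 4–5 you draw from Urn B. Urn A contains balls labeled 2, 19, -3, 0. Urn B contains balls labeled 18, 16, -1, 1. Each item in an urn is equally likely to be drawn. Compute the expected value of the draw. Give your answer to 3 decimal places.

6.100

E[X | Urn A] = (2 + 19 − 3 + 0)/4 = 9/2
E[X | Urn B] = (18 + 16 − 1 + 1)/4 = 17/2
E[X] = (3/5)·9/2 + (2/5)·17/2 = 61/10 ≈ 6.100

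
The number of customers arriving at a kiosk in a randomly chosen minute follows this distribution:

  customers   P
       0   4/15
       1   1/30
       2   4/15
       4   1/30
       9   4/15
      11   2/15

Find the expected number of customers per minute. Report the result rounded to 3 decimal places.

E[X] = (4/15)·0 + (1/30)·1 + (4/15)·2 + (1/30)·4 + (4/15)·9 + (2/15)·11
     = 137/30 ≈ 4.567

4.567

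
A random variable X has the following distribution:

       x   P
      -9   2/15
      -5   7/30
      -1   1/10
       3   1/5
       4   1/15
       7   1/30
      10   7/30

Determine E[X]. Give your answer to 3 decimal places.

E[X] = (2/15)·(-9) + (7/30)·(-5) + (1/10)·(-1) + (1/5)·3 + (1/15)·4 + (1/30)·7 + (7/30)·10
     = 29/30 ≈ 0.967

0.967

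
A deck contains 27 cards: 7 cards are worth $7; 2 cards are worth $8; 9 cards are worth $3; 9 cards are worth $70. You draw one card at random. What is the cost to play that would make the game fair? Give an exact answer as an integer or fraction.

E[payout] = (7/27)·7 + (2/27)·8 + (9/27)·3 + (9/27)·70 = 722/27
Fair fee = E[payout] = 722/27

722/27 dollars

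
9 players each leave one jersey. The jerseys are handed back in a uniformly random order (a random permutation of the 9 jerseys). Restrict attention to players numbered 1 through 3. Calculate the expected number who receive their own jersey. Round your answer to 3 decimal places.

0.333

Let Xᵢ = 1 if person i gets their own jersey. For each i, P(Xᵢ=1) = 1/9.
By linearity of expectation, E[X₁+…+X_3] = 3·(1/9) = 1/3.
≈ 0.333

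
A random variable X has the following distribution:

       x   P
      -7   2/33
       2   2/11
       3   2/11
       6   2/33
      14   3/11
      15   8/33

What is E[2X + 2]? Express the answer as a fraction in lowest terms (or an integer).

614/33

E[2x+2] = (2/33)·(-12) + (2/11)·6 + (2/11)·8 + (2/33)·14 + (3/11)·30 + (8/33)·32
     = 614/33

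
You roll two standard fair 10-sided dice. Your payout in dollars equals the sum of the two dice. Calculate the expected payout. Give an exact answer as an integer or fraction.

$11

Distribution of the sum of the two dice: 2 w.p. 1/100, 3 w.p. 1/50, 4 w.p. 3/100, 5 w.p. 1/25, 6 w.p. 1/20, 7 w.p. 3/50, …
E[payout] = (1/100)·2 + (1/50)·3 + (3/100)·4 + (1/25)·5 + (1/20)·6 + (3/50)·7 + (7/100)·8 + (2/25)·9 + (9/100)·10 + (1/10)·11 + (9/100)·12 + (2/25)·13 + (7/100)·14 + (3/50)·15 + (1/20)·16 + (1/25)·17 + (3/100)·18 + (1/50)·19 + (1/100)·20 = 11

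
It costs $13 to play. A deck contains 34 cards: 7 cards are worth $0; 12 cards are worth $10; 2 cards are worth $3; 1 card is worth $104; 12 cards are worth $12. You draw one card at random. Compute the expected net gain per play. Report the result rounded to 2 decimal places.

-$2.00

E[payout] = (7/34)·0 + (12/34)·10 + (2/34)·3 + (1/34)·104 + (12/34)·12 = 11
Expected profit = 11 − 13 = -2 ≈ -$2.00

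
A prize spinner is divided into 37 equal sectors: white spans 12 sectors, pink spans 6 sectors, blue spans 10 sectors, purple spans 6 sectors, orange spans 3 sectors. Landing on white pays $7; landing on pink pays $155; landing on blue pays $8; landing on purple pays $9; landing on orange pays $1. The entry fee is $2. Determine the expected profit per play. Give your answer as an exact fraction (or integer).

1077/37 dollars

E[payout] = (12/37)·7 + (6/37)·155 + (10/37)·8 + (6/37)·9 + (3/37)·1 = 1151/37
Expected profit = 1151/37 − 2 = 1077/37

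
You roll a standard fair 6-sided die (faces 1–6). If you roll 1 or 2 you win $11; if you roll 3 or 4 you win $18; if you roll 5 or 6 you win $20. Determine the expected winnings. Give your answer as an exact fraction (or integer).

49/3 dollars

E[payout] = (1/3)·11 + (1/3)·18 + (1/3)·20 = 49/3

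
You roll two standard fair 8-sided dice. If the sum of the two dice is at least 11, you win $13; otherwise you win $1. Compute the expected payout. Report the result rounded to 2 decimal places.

E[payout] = (43/64)·1 + (21/64)·13 = 79/16
≈ $4.94

$4.94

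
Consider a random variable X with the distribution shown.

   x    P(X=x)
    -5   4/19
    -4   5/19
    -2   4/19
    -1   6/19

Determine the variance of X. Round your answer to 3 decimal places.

E[X] = (4/19)·(-5) + (5/19)·(-4) + (4/19)·(-2) + (6/19)·(-1) = -54/19
E[X²] = (4/19)·25 + (5/19)·16 + (4/19)·4 + (6/19)·1 = 202/19
Var(X) = 202/19 − (-54/19)² = 922/361 ≈ 2.554

2.554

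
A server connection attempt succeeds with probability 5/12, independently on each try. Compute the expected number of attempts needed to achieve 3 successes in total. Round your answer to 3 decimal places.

7.200

By linearity (sum of 3 independent geometric waits), E[trials] = 3/p = 3/(5/12) = 36/5.
≈ 7.200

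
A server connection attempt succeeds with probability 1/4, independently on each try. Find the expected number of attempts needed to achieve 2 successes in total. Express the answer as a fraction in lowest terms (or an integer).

8

By linearity (sum of 2 independent geometric waits), E[trials] = 2/p = 2/(1/4) = 8.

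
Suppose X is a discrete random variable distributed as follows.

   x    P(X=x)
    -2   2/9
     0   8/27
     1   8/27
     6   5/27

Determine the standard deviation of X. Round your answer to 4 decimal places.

2.6315

E[X] = 26/27, E[X²] = 212/27
Var(X) = E[X²] − (E[X])² = 212/27 − 676/729 = 5048/729
SD(X) = √(5048/729) ≈ 2.6315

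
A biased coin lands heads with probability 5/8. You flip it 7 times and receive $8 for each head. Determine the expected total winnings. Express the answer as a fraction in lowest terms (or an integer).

$35

E[#heads] = 7·5/8 = 35/8 (linearity over flips).
E[winnings] = 8·35/8 = 35.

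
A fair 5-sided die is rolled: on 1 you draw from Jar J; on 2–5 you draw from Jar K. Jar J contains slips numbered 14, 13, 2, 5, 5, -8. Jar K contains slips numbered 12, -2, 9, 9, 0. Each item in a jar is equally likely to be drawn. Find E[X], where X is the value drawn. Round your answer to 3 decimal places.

E[X | Jar J] = (14 + 13 + 2 + 5 + 5 − 8)/6 = 31/6
E[X | Jar K] = (12 − 2 + 9 + 9 + 0)/5 = 28/5
E[X] = (1/5)·31/6 + (4/5)·28/5 = 827/150 ≈ 5.513

5.513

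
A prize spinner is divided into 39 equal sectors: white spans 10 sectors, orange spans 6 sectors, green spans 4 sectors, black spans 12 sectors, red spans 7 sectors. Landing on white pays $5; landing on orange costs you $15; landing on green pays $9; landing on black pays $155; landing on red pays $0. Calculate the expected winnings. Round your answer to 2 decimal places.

E[payout] = (10/39)·5 + (6/39)·(-15) + (4/39)·9 + (12/39)·155 + (7/39)·0 = 1856/39
≈ $47.59

$47.59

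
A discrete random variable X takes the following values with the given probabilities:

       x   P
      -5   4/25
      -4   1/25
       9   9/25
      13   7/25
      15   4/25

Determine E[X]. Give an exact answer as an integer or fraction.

208/25

E[X] = (4/25)·(-5) + (1/25)·(-4) + (9/25)·9 + (7/25)·13 + (4/25)·15
     = 208/25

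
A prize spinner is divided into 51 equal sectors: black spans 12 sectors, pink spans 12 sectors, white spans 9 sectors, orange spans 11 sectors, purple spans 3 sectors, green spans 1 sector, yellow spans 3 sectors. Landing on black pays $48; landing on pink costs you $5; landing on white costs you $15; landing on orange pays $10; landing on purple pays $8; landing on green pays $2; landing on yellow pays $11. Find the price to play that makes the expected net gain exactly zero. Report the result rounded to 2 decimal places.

E[payout] = (12/51)·48 + (12/51)·(-5) + (9/51)·(-15) + (11/51)·10 + (3/51)·8 + (1/51)·2 + (3/51)·11 = 550/51
Fair fee = E[payout] = 550/51 ≈ $10.78

$10.78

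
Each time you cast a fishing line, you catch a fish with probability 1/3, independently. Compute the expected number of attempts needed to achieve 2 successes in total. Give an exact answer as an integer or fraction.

By linearity (sum of 2 independent geometric waits), E[trials] = 2/p = 2/(1/3) = 6.

6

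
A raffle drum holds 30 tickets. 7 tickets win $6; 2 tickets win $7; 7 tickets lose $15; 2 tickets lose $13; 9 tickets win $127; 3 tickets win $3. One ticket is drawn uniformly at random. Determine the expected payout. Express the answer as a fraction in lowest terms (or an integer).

359/10 dollars

E[payout] = (7/30)·6 + (2/30)·7 + (7/30)·(-15) + (2/30)·(-13) + (9/30)·127 + (3/30)·3 = 359/10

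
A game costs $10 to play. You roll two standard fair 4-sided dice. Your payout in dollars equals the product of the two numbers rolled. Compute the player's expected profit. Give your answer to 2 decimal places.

-$3.75

Distribution of the product of the two numbers rolled: 1 w.p. 1/16, 2 w.p. 1/8, 3 w.p. 1/8, 4 w.p. 3/16, 6 w.p. 1/8, 8 w.p. 1/8, …
E[payout] = (1/16)·1 + (1/8)·2 + (1/8)·3 + (3/16)·4 + (1/8)·6 + (1/8)·8 + (1/16)·9 + (1/8)·12 + (1/16)·16 = 25/4
Expected profit = 25/4 − 10 = -15/4 ≈ -$3.75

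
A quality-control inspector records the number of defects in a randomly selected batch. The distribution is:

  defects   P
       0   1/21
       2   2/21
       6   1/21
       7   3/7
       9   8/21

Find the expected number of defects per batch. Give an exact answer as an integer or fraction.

145/21

E[X] = (1/21)·0 + (2/21)·2 + (1/21)·6 + (3/7)·7 + (8/21)·9
     = 145/21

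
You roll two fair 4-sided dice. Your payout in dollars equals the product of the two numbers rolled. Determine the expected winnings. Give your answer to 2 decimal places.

Distribution of the product of the two numbers rolled: 1 w.p. 1/16, 2 w.p. 1/8, 3 w.p. 1/8, 4 w.p. 3/16, 6 w.p. 1/8, 8 w.p. 1/8, …
E[payout] = (1/16)·1 + (1/8)·2 + (1/8)·3 + (3/16)·4 + (1/8)·6 + (1/8)·8 + (1/16)·9 + (1/8)·12 + (1/16)·16 = 25/4
≈ $6.25

$6.25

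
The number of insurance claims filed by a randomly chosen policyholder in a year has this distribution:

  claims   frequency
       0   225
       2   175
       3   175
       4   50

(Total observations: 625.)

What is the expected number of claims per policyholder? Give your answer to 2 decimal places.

Total = 625, so P(claims=0) = 225/625, etc.
E[X] = (9/25)·0 + (7/25)·2 + (7/25)·3 + (2/25)·4
     = 43/25 ≈ 1.72

1.72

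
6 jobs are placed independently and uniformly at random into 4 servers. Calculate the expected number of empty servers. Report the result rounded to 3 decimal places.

0.712

Let Xⱼ=1 if server j is empty. P(Xⱼ=1) = ((4-1)/4)^6 = 729/4096.
By linearity, E[#empty] = 4·729/4096 = 729/1024.
≈ 0.712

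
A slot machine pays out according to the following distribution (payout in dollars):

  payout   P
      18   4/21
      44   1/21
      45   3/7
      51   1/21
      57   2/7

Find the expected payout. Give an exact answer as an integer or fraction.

E[X] = (4/21)·18 + (1/21)·44 + (3/7)·45 + (1/21)·51 + (2/7)·57
     = 914/21

914/21 dollars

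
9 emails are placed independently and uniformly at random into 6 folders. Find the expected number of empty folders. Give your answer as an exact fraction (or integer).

Let Xⱼ=1 if folder j is empty. P(Xⱼ=1) = ((6-1)/6)^9 = 1953125/10077696.
By linearity, E[#empty] = 6·1953125/10077696 = 1953125/1679616.

1953125/1679616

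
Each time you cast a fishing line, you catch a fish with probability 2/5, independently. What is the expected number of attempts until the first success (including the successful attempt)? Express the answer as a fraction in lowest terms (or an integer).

5/2

For a geometric distribution, E[trials] = 1/p = 1/(2/5) = 5/2.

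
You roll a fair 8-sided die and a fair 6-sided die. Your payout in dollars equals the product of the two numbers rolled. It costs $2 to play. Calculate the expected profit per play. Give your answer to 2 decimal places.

$13.75

Distribution of the product of the two numbers rolled: 1 w.p. 1/48, 2 w.p. 1/24, 3 w.p. 1/24, 4 w.p. 1/16, 5 w.p. 1/24, 6 w.p. 1/12, …
E[payout] = (1/48)·1 + (1/24)·2 + (1/24)·3 + (1/16)·4 + (1/24)·5 + (1/12)·6 + (1/48)·7 + (1/16)·8 + (1/48)·9 + (1/24)·10 + (1/12)·12 + (1/48)·14 + (1/24)·15 + (1/24)·16 + (1/24)·18 + (1/24)·20 + (1/48)·21 + (1/16)·24 + (1/48)·25 + (1/48)·28 + (1/24)·30 + (1/48)·32 + (1/48)·35 + (1/48)·36 + (1/48)·40 + (1/48)·42 + (1/48)·48 = 63/4
Expected profit = 63/4 − 2 = 55/4 ≈ $13.75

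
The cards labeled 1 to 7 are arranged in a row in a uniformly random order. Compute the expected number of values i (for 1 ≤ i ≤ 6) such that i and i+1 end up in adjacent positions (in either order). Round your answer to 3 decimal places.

1.714

For each i ∈ {1,…,6}, let Xᵢ = 1 if i and i+1 are adjacent. P(Xᵢ=1) = 2·(7−1)!/7! = 2/7.
By linearity, E[ΣXᵢ] = (6)·(2/7) = 12/7.
≈ 1.714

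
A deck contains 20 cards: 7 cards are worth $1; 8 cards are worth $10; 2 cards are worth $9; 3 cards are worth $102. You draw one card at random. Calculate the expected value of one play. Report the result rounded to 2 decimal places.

E[payout] = (7/20)·1 + (8/20)·10 + (2/20)·9 + (3/20)·102 = 411/20
≈ $20.55

$20.55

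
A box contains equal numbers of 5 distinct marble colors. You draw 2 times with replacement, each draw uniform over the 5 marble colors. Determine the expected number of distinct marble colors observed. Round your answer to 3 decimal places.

1.800

Let Xⱼ=1 if type j appears at least once. P(Xⱼ=1) = 1 − ((5−1)/5)^2 = 9/25.
E[#distinct] = 5·9/25 = 9/5.
≈ 1.800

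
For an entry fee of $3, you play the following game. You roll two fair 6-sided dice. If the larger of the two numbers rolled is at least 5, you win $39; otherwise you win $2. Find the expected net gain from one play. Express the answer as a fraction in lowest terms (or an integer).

176/9 dollars

E[payout] = (4/9)·2 + (5/9)·39 = 203/9
Expected profit = 203/9 − 3 = 176/9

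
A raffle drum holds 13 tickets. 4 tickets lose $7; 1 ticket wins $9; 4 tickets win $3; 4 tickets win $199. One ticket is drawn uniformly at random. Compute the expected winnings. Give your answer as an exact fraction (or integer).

E[payout] = (4/13)·(-7) + (1/13)·9 + (4/13)·3 + (4/13)·199 = 789/13

789/13 dollars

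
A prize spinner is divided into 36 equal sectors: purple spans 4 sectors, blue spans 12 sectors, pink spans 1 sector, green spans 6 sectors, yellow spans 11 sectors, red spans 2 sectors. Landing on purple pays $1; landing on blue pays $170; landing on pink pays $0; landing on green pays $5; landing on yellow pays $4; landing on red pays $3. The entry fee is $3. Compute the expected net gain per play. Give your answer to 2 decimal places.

E[payout] = (4/36)·1 + (12/36)·170 + (1/36)·0 + (6/36)·5 + (11/36)·4 + (2/36)·3 = 59
Expected profit = 59 − 3 = 56 ≈ $56.00

$56.00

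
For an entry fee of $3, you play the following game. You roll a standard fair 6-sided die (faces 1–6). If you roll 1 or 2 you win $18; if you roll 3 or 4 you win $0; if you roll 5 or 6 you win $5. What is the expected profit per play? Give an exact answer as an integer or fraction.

E[payout] = (1/3)·0 + (1/3)·5 + (1/3)·18 = 23/3
Expected profit = 23/3 − 3 = 14/3

14/3 dollars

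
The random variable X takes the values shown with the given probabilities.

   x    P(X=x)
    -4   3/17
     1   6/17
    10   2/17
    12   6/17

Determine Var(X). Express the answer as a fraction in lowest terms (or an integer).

E[X] = (3/17)·(-4) + (6/17)·1 + (2/17)·10 + (6/17)·12 = 86/17
E[X²] = (3/17)·16 + (6/17)·1 + (2/17)·100 + (6/17)·144 = 1118/17
Var(X) = 1118/17 − (86/17)² = 11610/289

11610/289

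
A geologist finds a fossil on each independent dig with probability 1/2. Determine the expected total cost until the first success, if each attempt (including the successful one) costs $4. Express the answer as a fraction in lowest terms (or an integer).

E[#attempts] = 1/p = 2; E[cost] = 4·2 = 8.

$8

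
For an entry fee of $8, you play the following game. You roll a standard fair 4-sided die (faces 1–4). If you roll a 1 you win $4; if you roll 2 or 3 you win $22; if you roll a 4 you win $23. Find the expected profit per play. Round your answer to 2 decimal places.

$9.75

E[payout] = (1/4)·4 + (1/2)·22 + (1/4)·23 = 71/4
Expected profit = 71/4 − 8 = 39/4 ≈ $9.75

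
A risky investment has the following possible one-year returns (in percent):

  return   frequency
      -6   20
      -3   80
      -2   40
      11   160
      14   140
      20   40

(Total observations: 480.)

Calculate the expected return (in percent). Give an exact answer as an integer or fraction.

Total = 480, so P(return=-6) = 20/480, etc.
E[X] = (1/24)·(-6) + (1/6)·(-3) + (1/12)·(-2) + (1/3)·11 + (7/24)·14 + (1/12)·20
     = 17/2

17/2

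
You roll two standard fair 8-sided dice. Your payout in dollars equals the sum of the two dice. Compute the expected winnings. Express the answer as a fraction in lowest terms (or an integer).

Distribution of the sum of the two dice: 2 w.p. 1/64, 3 w.p. 1/32, 4 w.p. 3/64, 5 w.p. 1/16, 6 w.p. 5/64, 7 w.p. 3/32, …
E[payout] = (1/64)·2 + (1/32)·3 + (3/64)·4 + (1/16)·5 + (5/64)·6 + (3/32)·7 + (7/64)·8 + (1/8)·9 + (7/64)·10 + (3/32)·11 + (5/64)·12 + (1/16)·13 + (3/64)·14 + (1/32)·15 + (1/64)·16 = 9

$9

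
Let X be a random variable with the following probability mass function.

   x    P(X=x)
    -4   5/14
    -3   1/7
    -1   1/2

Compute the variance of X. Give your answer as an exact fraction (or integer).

E[X] = (5/14)·(-4) + (1/7)·(-3) + (1/2)·(-1) = -33/14
E[X²] = (5/14)·16 + (1/7)·9 + (1/2)·1 = 15/2
Var(X) = 15/2 − (-33/14)² = 381/196

381/196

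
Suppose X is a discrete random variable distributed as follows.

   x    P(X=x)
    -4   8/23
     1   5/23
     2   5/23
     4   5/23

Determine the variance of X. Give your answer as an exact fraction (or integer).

E[X] = (8/23)·(-4) + (5/23)·1 + (5/23)·2 + (5/23)·4 = 3/23
E[X²] = (8/23)·16 + (5/23)·1 + (5/23)·4 + (5/23)·16 = 233/23
Var(X) = 233/23 − (3/23)² = 5350/529

5350/529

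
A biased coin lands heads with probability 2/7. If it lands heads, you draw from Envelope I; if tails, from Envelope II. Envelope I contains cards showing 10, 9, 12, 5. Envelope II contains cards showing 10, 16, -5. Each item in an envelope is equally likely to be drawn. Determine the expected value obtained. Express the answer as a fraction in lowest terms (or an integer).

E[X | Envelope I] = (10 + 9 + 12 + 5)/4 = 9
E[X | Envelope II] = (10 + 16 − 5)/3 = 7
E[X] = (2/7)·9 + (5/7)·7 = 53/7

53/7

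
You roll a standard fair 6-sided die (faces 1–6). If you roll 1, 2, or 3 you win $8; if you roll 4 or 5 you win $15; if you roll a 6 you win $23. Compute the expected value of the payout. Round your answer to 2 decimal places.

E[payout] = (1/2)·8 + (1/3)·15 + (1/6)·23 = 77/6
≈ $12.83

$12.83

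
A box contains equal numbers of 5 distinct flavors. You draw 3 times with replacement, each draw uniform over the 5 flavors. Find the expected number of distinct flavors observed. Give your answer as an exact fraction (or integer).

61/25

Let Xⱼ=1 if type j appears at least once. P(Xⱼ=1) = 1 − ((5−1)/5)^3 = 61/125.
E[#distinct] = 5·61/125 = 61/25.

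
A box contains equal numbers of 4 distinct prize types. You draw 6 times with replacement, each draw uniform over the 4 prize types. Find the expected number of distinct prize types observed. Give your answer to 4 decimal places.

Let Xⱼ=1 if type j appears at least once. P(Xⱼ=1) = 1 − ((4−1)/4)^6 = 3367/4096.
E[#distinct] = 4·3367/4096 = 3367/1024.
≈ 3.2881

3.2881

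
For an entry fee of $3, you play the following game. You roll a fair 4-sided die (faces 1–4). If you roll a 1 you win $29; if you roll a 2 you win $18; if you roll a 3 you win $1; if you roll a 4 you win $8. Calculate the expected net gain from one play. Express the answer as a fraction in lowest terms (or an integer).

$11

E[payout] = (1/4)·1 + (1/4)·8 + (1/4)·18 + (1/4)·29 = 14
Expected profit = 14 − 3 = 11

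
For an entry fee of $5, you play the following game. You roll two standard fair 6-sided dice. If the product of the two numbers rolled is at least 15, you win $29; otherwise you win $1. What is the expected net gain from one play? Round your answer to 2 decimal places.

E[payout] = (23/36)·1 + (13/36)·29 = 100/9
Expected profit = 100/9 − 5 = 55/9 ≈ $6.11

$6.11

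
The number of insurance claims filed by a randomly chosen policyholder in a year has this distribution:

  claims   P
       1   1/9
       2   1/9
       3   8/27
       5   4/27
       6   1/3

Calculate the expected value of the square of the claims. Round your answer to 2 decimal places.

18.93

E[X²] = (1/9)·1 + (1/9)·4 + (8/27)·9 + (4/27)·25 + (1/3)·36
     = 511/27 ≈ 18.93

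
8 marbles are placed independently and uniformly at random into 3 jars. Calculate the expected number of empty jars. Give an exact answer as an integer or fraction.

Let Xⱼ=1 if jar j is empty. P(Xⱼ=1) = ((3-1)/3)^8 = 256/6561.
By linearity, E[#empty] = 3·256/6561 = 256/2187.

256/2187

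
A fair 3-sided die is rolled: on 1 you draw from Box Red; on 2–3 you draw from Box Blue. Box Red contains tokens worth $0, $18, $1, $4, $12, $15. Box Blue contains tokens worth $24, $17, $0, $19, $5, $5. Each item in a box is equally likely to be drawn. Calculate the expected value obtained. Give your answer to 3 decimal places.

$10.556

E[X | Box Red] = (0 + 18 + 1 + 4 + 12 + 15)/6 = 25/3
E[X | Box Blue] = (24 + 17 + 0 + 19 + 5 + 5)/6 = 35/3
E[X] = (1/3)·25/3 + (2/3)·35/3 = 95/9 ≈ 10.556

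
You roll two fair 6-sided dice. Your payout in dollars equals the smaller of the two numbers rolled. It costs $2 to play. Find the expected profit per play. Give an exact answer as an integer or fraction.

19/36 dollars

Distribution of the smaller of the two numbers rolled: 1 w.p. 11/36, 2 w.p. 1/4, 3 w.p. 7/36, 4 w.p. 5/36, 5 w.p. 1/12, 6 w.p. 1/36
E[payout] = (11/36)·1 + (1/4)·2 + (7/36)·3 + (5/36)·4 + (1/12)·5 + (1/36)·6 = 91/36
Expected profit = 91/36 − 2 = 19/36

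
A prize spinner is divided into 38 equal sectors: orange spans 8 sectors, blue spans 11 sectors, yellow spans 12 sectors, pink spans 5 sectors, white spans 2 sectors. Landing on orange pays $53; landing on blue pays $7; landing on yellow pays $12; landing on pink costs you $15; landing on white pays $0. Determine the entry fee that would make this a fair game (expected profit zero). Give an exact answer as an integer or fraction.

E[payout] = (8/38)·53 + (11/38)·7 + (12/38)·12 + (5/38)·(-15) + (2/38)·0 = 15
Fair fee = E[payout] = 15

$15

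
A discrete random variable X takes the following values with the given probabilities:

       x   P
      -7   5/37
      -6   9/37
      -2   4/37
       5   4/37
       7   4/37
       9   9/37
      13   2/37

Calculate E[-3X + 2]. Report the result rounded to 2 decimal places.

-2.70

E[-3x+2] = (5/37)·23 + (9/37)·20 + (4/37)·8 + (4/37)·(-13) + (4/37)·(-19) + (9/37)·(-25) + (2/37)·(-37)
     = -100/37 ≈ -2.70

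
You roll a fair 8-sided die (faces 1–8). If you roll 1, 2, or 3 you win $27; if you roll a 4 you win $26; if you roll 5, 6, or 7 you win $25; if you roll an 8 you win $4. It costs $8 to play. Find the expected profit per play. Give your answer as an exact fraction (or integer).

61/4 dollars

E[payout] = (1/8)·4 + (3/8)·25 + (1/8)·26 + (3/8)·27 = 93/4
Expected profit = 93/4 − 8 = 61/4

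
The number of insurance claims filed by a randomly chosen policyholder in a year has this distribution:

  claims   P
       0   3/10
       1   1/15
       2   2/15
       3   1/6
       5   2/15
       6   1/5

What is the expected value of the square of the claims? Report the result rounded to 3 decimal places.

E[X²] = (3/10)·0 + (1/15)·1 + (2/15)·4 + (1/6)·9 + (2/15)·25 + (1/5)·36
     = 379/30 ≈ 12.633

12.633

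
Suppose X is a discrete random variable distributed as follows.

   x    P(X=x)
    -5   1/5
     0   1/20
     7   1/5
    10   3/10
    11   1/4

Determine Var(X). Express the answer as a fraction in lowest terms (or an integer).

E[X] = (1/5)·(-5) + (1/20)·0 + (1/5)·7 + (3/10)·10 + (1/4)·11 = 123/20
E[X²] = (1/5)·25 + (1/20)·0 + (1/5)·49 + (3/10)·100 + (1/4)·121 = 1501/20
Var(X) = 1501/20 − (123/20)² = 14891/400

14891/400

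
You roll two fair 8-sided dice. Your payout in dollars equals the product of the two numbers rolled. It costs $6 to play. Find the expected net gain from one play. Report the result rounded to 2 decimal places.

Distribution of the product of the two numbers rolled: 1 w.p. 1/64, 2 w.p. 1/32, 3 w.p. 1/32, 4 w.p. 3/64, 5 w.p. 1/32, 6 w.p. 1/16, …
E[payout] = (1/64)·1 + (1/32)·2 + (1/32)·3 + (3/64)·4 + (1/32)·5 + (1/16)·6 + (1/32)·7 + (1/16)·8 + (1/64)·9 + (1/32)·10 + (1/16)·12 + (1/32)·14 + (1/32)·15 + (3/64)·16 + (1/32)·18 + (1/32)·20 + (1/32)·21 + (1/16)·24 + (1/64)·25 + (1/32)·28 + (1/32)·30 + (1/32)·32 + (1/32)·35 + (1/64)·36 + (1/32)·40 + (1/32)·42 + (1/32)·48 + (1/64)·49 + (1/32)·56 + (1/64)·64 = 81/4
Expected profit = 81/4 − 6 = 57/4 ≈ $14.25

$14.25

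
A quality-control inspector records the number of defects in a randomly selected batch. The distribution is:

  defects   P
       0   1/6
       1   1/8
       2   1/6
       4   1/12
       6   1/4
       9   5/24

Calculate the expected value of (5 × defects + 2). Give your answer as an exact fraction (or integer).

137/6

E[5x+2] = (1/6)·2 + (1/8)·7 + (1/6)·12 + (1/12)·22 + (1/4)·32 + (5/24)·47
     = 137/6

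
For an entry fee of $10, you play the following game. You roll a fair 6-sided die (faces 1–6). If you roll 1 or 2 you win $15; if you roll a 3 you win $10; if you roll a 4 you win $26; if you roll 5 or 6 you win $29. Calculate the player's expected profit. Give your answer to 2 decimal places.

$10.67

E[payout] = (1/6)·10 + (1/3)·15 + (1/6)·26 + (1/3)·29 = 62/3
Expected profit = 62/3 − 10 = 32/3 ≈ $10.67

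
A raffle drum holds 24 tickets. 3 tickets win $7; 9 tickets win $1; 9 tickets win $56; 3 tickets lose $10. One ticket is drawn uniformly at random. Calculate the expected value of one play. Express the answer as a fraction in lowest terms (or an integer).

$21

E[payout] = (3/24)·7 + (9/24)·1 + (9/24)·56 + (3/24)·(-10) = 21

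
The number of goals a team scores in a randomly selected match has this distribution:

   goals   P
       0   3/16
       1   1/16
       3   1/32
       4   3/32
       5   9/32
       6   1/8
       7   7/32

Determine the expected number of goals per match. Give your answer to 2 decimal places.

E[X] = (3/16)·0 + (1/16)·1 + (1/32)·3 + (3/32)·4 + (9/32)·5 + (1/8)·6 + (7/32)·7
     = 135/32 ≈ 4.22

4.22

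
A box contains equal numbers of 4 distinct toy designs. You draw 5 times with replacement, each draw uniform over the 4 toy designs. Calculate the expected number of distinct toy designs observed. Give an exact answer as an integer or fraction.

781/256

Let Xⱼ=1 if type j appears at least once. P(Xⱼ=1) = 1 − ((4−1)/4)^5 = 781/1024.
E[#distinct] = 4·781/1024 = 781/256.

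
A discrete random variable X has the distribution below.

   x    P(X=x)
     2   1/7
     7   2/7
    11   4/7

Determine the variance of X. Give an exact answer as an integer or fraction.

E[X] = (1/7)·2 + (2/7)·7 + (4/7)·11 = 60/7
E[X²] = (1/7)·4 + (2/7)·49 + (4/7)·121 = 586/7
Var(X) = 586/7 − (60/7)² = 502/49

502/49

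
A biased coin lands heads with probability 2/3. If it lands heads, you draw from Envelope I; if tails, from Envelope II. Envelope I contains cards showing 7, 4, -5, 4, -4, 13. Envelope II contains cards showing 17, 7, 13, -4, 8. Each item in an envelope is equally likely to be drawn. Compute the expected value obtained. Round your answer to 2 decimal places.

4.84

E[X | Envelope I] = (7 + 4 − 5 + 4 − 4 + 13)/6 = 19/6
E[X | Envelope II] = (17 + 7 + 13 − 4 + 8)/5 = 41/5
E[X] = (2/3)·19/6 + (1/3)·41/5 = 218/45 ≈ 4.84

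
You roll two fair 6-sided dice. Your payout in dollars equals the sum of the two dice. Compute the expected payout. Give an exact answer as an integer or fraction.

Distribution of the sum of the two dice: 2 w.p. 1/36, 3 w.p. 1/18, 4 w.p. 1/12, 5 w.p. 1/9, 6 w.p. 5/36, 7 w.p. 1/6, …
E[payout] = (1/36)·2 + (1/18)·3 + (1/12)·4 + (1/9)·5 + (5/36)·6 + (1/6)·7 + (5/36)·8 + (1/9)·9 + (1/12)·10 + (1/18)·11 + (1/36)·12 = 7

$7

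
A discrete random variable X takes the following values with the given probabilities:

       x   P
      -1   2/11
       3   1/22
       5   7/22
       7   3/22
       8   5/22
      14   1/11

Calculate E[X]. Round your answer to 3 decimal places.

5.591

E[X] = (2/11)·(-1) + (1/22)·3 + (7/22)·5 + (3/22)·7 + (5/22)·8 + (1/11)·14
     = 123/22 ≈ 5.591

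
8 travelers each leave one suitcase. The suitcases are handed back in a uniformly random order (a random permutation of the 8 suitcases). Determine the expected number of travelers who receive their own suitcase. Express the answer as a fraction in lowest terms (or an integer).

1

Let Xᵢ = 1 if person i gets their own suitcase. For each i, P(Xᵢ=1) = 1/8.
By linearity of expectation, E[X₁+…+X_8] = 8·(1/8) = 1.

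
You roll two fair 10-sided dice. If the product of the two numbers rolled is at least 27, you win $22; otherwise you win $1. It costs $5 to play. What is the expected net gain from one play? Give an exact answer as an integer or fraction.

587/100 dollars

E[payout] = (53/100)·1 + (47/100)·22 = 1087/100
Expected profit = 1087/100 − 5 = 587/100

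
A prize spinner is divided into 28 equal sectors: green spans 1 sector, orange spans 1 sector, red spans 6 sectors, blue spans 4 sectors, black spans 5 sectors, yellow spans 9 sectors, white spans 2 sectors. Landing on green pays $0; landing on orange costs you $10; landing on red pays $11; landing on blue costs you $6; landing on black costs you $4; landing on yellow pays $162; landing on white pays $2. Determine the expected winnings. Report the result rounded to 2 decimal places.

$52.64

E[payout] = (1/28)·0 + (1/28)·(-10) + (6/28)·11 + (4/28)·(-6) + (5/28)·(-4) + (9/28)·162 + (2/28)·2 = 737/14
≈ $52.64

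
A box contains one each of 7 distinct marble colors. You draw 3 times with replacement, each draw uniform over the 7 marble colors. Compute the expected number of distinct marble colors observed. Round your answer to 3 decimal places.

2.592

Let Xⱼ=1 if type j appears at least once. P(Xⱼ=1) = 1 − ((7−1)/7)^3 = 127/343.
E[#distinct] = 7·127/343 = 127/49.
≈ 2.592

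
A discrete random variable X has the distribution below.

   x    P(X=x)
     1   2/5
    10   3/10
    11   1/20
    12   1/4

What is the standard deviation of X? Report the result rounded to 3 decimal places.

E[X] = 139/20, E[X²] = 1449/20
Var(X) = E[X²] − (E[X])² = 1449/20 − 19321/400 = 9659/400
SD(X) = √(9659/400) ≈ 4.914

4.914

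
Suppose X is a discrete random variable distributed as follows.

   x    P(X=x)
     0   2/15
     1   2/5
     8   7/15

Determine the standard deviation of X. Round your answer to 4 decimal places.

3.6307

E[X] = 62/15, E[X²] = 454/15
Var(X) = E[X²] − (E[X])² = 454/15 − 3844/225 = 2966/225
SD(X) = √(2966/225) ≈ 3.6307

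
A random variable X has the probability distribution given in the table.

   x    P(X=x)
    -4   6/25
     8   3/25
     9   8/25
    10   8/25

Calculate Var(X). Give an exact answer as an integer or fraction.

E[X] = (6/25)·(-4) + (3/25)·8 + (8/25)·9 + (8/25)·10 = 152/25
E[X²] = (6/25)·16 + (3/25)·64 + (8/25)·81 + (8/25)·100 = 1736/25
Var(X) = 1736/25 − (152/25)² = 20296/625

20296/625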